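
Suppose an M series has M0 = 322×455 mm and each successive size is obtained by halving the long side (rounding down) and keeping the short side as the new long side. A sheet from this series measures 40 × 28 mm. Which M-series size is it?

M7

M0: 322 × 455 mm
M1: 227 × 322 mm
M2: 161 × 227 mm
M3: 113 × 161 mm
M4: 80 × 113 mm
M5: 56 × 80 mm
M6: 40 × 56 mm
M7: 28 × 40 mm
M8: 20 × 28 mm
→ matches M7.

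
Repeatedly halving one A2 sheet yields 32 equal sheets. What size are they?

A7

32 = 2^5, so 5 halving steps.
A2 → A3 → … → A7 after 5 steps.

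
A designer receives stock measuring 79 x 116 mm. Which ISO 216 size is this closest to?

C7 (81 × 114 mm)

Aspect ratio 116/79 ≈ 1.468 (ISO target is √2 ≈ 1.414).
In the C-series (envelope sizes, between A and B): C7 = 81 × 114 mm.
Off by 4 mm total — nearest standard size.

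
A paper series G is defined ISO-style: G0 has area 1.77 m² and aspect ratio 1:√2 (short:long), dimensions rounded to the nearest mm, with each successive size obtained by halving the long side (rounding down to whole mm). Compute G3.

395 × 559 mm

Let G0's short side be w mm. w · w√2 = 1.77 m² = 1,770,000 mm², so w ≈ 1118.7 mm and w√2 ≈ 1582.1 mm → G0 = 1119 × 1582 mm.
G1: ⌊1582/2⌋ × 1119 = 791 × 1119 mm
G2: ⌊1119/2⌋ × 791 = 559 × 791 mm
G3: ⌊791/2⌋ × 559 = 395 × 559 mm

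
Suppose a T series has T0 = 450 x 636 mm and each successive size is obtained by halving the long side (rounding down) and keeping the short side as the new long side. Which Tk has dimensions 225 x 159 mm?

T0: 450 × 636 mm
T1: 318 × 450 mm
T2: 225 × 318 mm
T3: 159 × 225 mm
T4: 112 × 159 mm
→ matches T3.

T3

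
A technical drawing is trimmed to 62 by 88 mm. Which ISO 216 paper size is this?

B8 (62 × 88 mm)

Aspect ratio 88/62 ≈ 1.419 — close to the ISO √2 ≈ 1.414.
In the B-series (B0 = 1000 × 1414 mm): B8 = 62 × 88 mm.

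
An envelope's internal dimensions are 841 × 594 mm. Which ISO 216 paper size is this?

A1 (594 × 841 mm)

Aspect ratio 841/594 ≈ 1.416 — close to the ISO √2 ≈ 1.414.
In the A-series (A0 area = 1 m²): A1 = 594 × 841 mm.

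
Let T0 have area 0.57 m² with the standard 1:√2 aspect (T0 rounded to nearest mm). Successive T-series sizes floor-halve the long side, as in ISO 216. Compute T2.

Let T0's short side be w mm. w · w√2 = 0.57 m² = 570,000 mm², so w ≈ 634.9 mm and w√2 ≈ 897.8 mm → T0 = 635 × 898 mm.
T1: ⌊898/2⌋ × 635 = 449 × 635 mm
T2: ⌊635/2⌋ × 449 = 317 × 449 mm

317 × 449 mm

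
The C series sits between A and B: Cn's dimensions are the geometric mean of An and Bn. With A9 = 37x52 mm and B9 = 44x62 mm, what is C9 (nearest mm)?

40 × 57 mm

Short side: √(37 · 44) = √1628 ≈ 40.3 → 40 mm
Long side: √(52 · 62) = √3224 ≈ 56.8 → 57 mm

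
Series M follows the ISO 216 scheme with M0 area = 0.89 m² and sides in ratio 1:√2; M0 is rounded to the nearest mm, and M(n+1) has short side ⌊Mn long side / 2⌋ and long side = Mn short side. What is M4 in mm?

Let M0's short side be w mm. w · w√2 = 0.89 m² = 890,000 mm², so w ≈ 793.3 mm and w√2 ≈ 1121.9 mm → M0 = 793 × 1122 mm.
M1: ⌊1122/2⌋ × 793 = 561 × 793 mm
M2: ⌊793/2⌋ × 561 = 396 × 561 mm
M3: ⌊561/2⌋ × 396 = 280 × 396 mm
M4: ⌊396/2⌋ × 280 = 198 × 280 mm

198 × 280 mm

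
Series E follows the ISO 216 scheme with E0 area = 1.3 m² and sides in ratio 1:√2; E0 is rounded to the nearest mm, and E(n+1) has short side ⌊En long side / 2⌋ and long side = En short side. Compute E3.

339 × 479 mm

Let E0's short side be w mm. w · w√2 = 1.3 m² = 1,300,000 mm², so w ≈ 958.8 mm and w√2 ≈ 1355.9 mm → E0 = 959 × 1356 mm.
E1: ⌊1356/2⌋ × 959 = 678 × 959 mm
E2: ⌊959/2⌋ × 678 = 479 × 678 mm
E3: ⌊678/2⌋ × 479 = 339 × 479 mm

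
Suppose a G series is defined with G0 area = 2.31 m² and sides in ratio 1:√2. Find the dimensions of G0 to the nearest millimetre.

1278 × 1807 mm

Let the short side be w mm. Then w · w√2 = 2.31 m² = 2,310,000 mm².
w² = 2,310,000/√2, so w ≈ 1278.1 mm; long side = w√2 ≈ 1807.4 mm.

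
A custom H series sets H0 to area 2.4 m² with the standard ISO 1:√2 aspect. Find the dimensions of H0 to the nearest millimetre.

Let the short side be w mm. Then w · w√2 = 2.4 m² = 2,400,000 mm².
w² = 2,400,000/√2, so w ≈ 1302.7 mm; long side = w√2 ≈ 1842.3 mm.

1303 × 1842 mm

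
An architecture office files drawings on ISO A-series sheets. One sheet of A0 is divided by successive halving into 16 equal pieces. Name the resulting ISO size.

16 = 2^4, so 4 halving steps.
A0 → A1 → … → A4 after 4 steps.

A4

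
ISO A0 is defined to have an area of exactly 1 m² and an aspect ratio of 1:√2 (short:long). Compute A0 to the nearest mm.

841 × 1189 mm

Let the short side be w mm. Then the long side is w√2 and w · w√2 = 10⁶ mm².
w² = 10⁶/√2, so w = 1000 / 2^(1/4) ≈ 840.9 mm; long side = 1000 · 2^(1/4) ≈ 1189.2 mm.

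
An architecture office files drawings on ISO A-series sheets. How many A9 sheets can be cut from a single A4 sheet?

Each ISO step halves the sheet: 1 × A4 → 2 × A5 → 4 × A6 → 8 × A7 → …
From A4 to A9 is 5 halving steps: 2^5 = 32.

32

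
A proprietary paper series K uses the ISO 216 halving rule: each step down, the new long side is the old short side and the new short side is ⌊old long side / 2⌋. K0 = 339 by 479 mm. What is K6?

42 × 59 mm

K1: ⌊479/2⌋ × 339 = 239 × 339 mm
K2: ⌊339/2⌋ × 239 = 169 × 239 mm
K3: ⌊239/2⌋ × 169 = 119 × 169 mm
K4: ⌊169/2⌋ × 119 = 84 × 119 mm
K5: ⌊119/2⌋ × 84 = 59 × 84 mm
K6: ⌊84/2⌋ × 59 = 42 × 59 mm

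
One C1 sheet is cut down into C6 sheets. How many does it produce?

32

Each ISO step halves the sheet: 1 × C1 → 2 × C2 → 4 × C3 → 8 × C4 → …
From C1 to C6 is 5 halving steps: 2^5 = 32.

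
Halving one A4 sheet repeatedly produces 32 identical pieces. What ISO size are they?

A9

32 = 2^5, so 5 halving steps.
A4 → A5 → … → A9 after 5 steps.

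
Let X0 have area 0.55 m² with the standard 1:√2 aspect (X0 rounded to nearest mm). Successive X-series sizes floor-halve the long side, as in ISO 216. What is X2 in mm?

Let X0's short side be w mm. w · w√2 = 0.55 m² = 550,000 mm², so w ≈ 623.6 mm and w√2 ≈ 881.9 mm → X0 = 624 × 882 mm.
X1: ⌊882/2⌋ × 624 = 441 × 624 mm
X2: ⌊624/2⌋ × 441 = 312 × 441 mm

312 × 441 mm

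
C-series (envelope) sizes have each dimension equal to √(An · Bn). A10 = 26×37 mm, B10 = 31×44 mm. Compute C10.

28 × 40 mm

Short side: √(26 · 31) = √806 ≈ 28.4 → 28 mm
Long side: √(37 · 44) = √1628 ≈ 40.3 → 40 mm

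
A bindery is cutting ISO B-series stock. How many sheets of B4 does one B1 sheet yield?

8

Each ISO step halves the sheet: 1 × B1 → 2 × B2 → 4 × B3 → 8 × B4
From B1 to B4 is 3 halving steps: 2^3 = 8.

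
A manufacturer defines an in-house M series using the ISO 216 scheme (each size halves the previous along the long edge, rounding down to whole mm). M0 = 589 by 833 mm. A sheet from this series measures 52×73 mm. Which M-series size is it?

M7

M0: 589 × 833 mm
M1: 416 × 589 mm
M2: 294 × 416 mm
M3: 208 × 294 mm
M4: 147 × 208 mm
M5: 104 × 147 mm
M6: 73 × 104 mm
M7: 52 × 73 mm
M8: 36 × 52 mm
→ matches M7.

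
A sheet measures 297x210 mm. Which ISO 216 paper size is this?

A4 (210 × 297 mm)

Aspect ratio 297/210 ≈ 1.414 — close to the ISO √2 ≈ 1.414.
In the A-series (A0 area = 1 m²): A4 = 210 × 297 mm.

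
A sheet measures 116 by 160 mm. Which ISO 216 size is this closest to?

Aspect ratio 160/116 ≈ 1.379 (ISO target is √2 ≈ 1.414).
In the C-series (envelope sizes, between A and B): C6 = 114 × 162 mm.
Off by 4 mm total — nearest standard size.

C6 (114 × 162 mm)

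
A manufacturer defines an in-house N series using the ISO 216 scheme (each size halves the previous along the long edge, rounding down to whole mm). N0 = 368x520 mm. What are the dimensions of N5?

N1 = 260 × 368 mm (from N0 by 1 halving).
N2: ⌊368/2⌋ × 260 = 184 × 260 mm
N3: ⌊260/2⌋ × 184 = 130 × 184 mm
N4: ⌊184/2⌋ × 130 = 92 × 130 mm
N5: ⌊130/2⌋ × 92 = 65 × 92 mm

65 × 92 mm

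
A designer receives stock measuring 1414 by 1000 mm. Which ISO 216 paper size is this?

Aspect ratio 1414/1000 ≈ 1.414 — close to the ISO √2 ≈ 1.414.
In the B-series (B0 = 1000 × 1414 mm): B0 = 1000 × 1414 mm.

B0 (1000 × 1414 mm)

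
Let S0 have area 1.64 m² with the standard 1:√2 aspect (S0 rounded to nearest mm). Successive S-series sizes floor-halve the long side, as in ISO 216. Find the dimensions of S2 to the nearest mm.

538 × 761 mm

Let S0's short side be w mm. w · w√2 = 1.64 m² = 1,640,000 mm², so w ≈ 1076.9 mm and w√2 ≈ 1522.9 mm → S0 = 1077 × 1523 mm.
S1: ⌊1523/2⌋ × 1077 = 761 × 1077 mm
S2: ⌊1077/2⌋ × 761 = 538 × 761 mm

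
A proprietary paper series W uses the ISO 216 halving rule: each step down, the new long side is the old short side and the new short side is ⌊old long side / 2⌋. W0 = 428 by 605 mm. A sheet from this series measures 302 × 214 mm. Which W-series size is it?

W0: 428 × 605 mm
W1: 302 × 428 mm
W2: 214 × 302 mm
W3: 151 × 214 mm
→ matches W2.

W2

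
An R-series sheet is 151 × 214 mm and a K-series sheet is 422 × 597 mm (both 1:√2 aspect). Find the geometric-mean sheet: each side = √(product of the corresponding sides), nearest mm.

Short side: √(151 · 422) = √63722 ≈ 252.4 → 252 mm
Long side: √(214 · 597) = √127758 ≈ 357.4 → 357 mm

252 × 357 mm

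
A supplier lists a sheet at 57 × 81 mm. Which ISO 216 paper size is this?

C8 (57 × 81 mm)

Aspect ratio 81/57 ≈ 1.421 — close to the ISO √2 ≈ 1.414.
In the C-series (envelope sizes, between A and B): C8 = 57 × 81 mm.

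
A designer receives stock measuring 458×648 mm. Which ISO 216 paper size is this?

Aspect ratio 648/458 ≈ 1.415 — close to the ISO √2 ≈ 1.414.
In the C-series (envelope sizes, between A and B): C2 = 458 × 648 mm.

C2 (458 × 648 mm)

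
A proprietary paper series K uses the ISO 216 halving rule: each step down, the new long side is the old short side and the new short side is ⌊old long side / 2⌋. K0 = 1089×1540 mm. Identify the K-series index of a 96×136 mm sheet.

K7

K0: 1089 × 1540 mm
K1: 770 × 1089 mm
K2: 544 × 770 mm
K3: 385 × 544 mm
K4: 272 × 385 mm
K5: 192 × 272 mm
K6: 136 × 192 mm
K7: 96 × 136 mm
K8: 68 × 96 mm
→ matches K7.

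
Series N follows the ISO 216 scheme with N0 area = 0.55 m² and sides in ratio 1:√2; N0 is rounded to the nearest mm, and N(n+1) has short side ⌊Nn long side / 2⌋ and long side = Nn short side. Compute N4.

Let N0's short side be w mm. w · w√2 = 0.55 m² = 550,000 mm², so w ≈ 623.6 mm and w√2 ≈ 881.9 mm → N0 = 624 × 882 mm.
N1: ⌊882/2⌋ × 624 = 441 × 624 mm
N2: ⌊624/2⌋ × 441 = 312 × 441 mm
N3: ⌊441/2⌋ × 312 = 220 × 312 mm
N4: ⌊312/2⌋ × 220 = 156 × 220 mm

156 × 220 mm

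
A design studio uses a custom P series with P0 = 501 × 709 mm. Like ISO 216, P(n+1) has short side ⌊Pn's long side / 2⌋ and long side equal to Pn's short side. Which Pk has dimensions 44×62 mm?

P7

P0: 501 × 709 mm
P1: 354 × 501 mm
P2: 250 × 354 mm
P3: 177 × 250 mm
P4: 125 × 177 mm
P5: 88 × 125 mm
P6: 62 × 88 mm
P7: 44 × 62 mm
P8: 31 × 44 mm
→ matches P7.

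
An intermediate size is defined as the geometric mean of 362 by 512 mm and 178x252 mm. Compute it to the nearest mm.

Short side: √(362 · 178) = √64436 ≈ 253.8 → 254 mm
Long side: √(512 · 252) = √129024 ≈ 359.2 → 359 mm

254 × 359 mm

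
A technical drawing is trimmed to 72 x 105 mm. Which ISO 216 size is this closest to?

Aspect ratio 105/72 ≈ 1.458 (ISO target is √2 ≈ 1.414).
In the A-series (A0 area = 1 m²): A7 = 74 × 105 mm.
Off by 2 mm total — nearest standard size.

A7 (74 × 105 mm)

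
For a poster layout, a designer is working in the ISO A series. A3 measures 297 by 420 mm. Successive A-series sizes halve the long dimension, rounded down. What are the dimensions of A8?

52 × 74 mm

A4: ⌊420/2⌋ × 297 = 210 × 297 mm
A5: ⌊297/2⌋ × 210 = 148 × 210 mm
A6: ⌊210/2⌋ × 148 = 105 × 148 mm
A7: ⌊148/2⌋ × 105 = 74 × 105 mm
A8: ⌊105/2⌋ × 74 = 52 × 74 mm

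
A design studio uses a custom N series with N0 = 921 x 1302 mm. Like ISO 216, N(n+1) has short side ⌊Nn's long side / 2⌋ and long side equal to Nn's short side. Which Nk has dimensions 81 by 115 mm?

N0: 921 × 1302 mm
N1: 651 × 921 mm
N2: 460 × 651 mm
N3: 325 × 460 mm
N4: 230 × 325 mm
N5: 162 × 230 mm
N6: 115 × 162 mm
N7: 81 × 115 mm
N8: 57 × 81 mm
→ matches N7.

N7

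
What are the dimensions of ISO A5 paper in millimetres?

A0 = 841 × 1189 mm (A0 has area 1 m², aspect 1:√2).
A1: ⌊1189/2⌋ × 841 = 594 × 841 mm
A2: ⌊841/2⌋ × 594 = 420 × 594 mm
A3: ⌊594/2⌋ × 420 = 297 × 420 mm
A4: ⌊420/2⌋ × 297 = 210 × 297 mm
A5: ⌊297/2⌋ × 210 = 148 × 210 mm

148 × 210 mm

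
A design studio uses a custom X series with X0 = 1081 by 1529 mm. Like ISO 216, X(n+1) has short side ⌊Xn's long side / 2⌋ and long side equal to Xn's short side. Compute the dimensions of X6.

135 × 191 mm

X1 = 764 × 1081 mm (from X0 by 1 halving).
X2: ⌊1081/2⌋ × 764 = 540 × 764 mm
X3: ⌊764/2⌋ × 540 = 382 × 540 mm
X4: ⌊540/2⌋ × 382 = 270 × 382 mm
X5: ⌊382/2⌋ × 270 = 191 × 270 mm
X6: ⌊270/2⌋ × 191 = 135 × 191 mm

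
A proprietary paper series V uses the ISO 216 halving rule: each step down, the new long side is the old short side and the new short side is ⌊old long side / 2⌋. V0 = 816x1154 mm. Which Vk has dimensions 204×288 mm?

V4

V0: 816 × 1154 mm
V1: 577 × 816 mm
V2: 408 × 577 mm
V3: 288 × 408 mm
V4: 204 × 288 mm
V5: 144 × 204 mm
→ matches V4.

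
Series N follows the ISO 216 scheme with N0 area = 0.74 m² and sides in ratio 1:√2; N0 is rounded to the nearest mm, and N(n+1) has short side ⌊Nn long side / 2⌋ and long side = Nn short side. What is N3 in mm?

255 × 361 mm

Let N0's short side be w mm. w · w√2 = 0.74 m² = 740,000 mm², so w ≈ 723.4 mm and w√2 ≈ 1023.0 mm → N0 = 723 × 1023 mm.
N1: ⌊1023/2⌋ × 723 = 511 × 723 mm
N2: ⌊723/2⌋ × 511 = 361 × 511 mm
N3: ⌊511/2⌋ × 361 = 255 × 361 mm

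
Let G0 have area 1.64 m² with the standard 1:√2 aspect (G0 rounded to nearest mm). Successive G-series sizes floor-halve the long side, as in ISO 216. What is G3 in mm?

380 × 538 mm

Let G0's short side be w mm. w · w√2 = 1.64 m² = 1,640,000 mm², so w ≈ 1076.9 mm and w√2 ≈ 1522.9 mm → G0 = 1077 × 1523 mm.
G1: ⌊1523/2⌋ × 1077 = 761 × 1077 mm
G2: ⌊1077/2⌋ × 761 = 538 × 761 mm
G3: ⌊761/2⌋ × 538 = 380 × 538 mm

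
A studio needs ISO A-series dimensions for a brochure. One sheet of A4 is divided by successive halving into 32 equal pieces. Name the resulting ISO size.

A9

32 = 2^5, so 5 halving steps.
A4 → A5 → … → A9 after 5 steps.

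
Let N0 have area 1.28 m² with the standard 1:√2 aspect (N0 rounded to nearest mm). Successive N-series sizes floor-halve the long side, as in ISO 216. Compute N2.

475 × 672 mm

Let N0's short side be w mm. w · w√2 = 1.28 m² = 1,280,000 mm², so w ≈ 951.4 mm and w√2 ≈ 1345.4 mm → N0 = 951 × 1345 mm.
N1: ⌊1345/2⌋ × 951 = 672 × 951 mm
N2: ⌊951/2⌋ × 672 = 475 × 672 mm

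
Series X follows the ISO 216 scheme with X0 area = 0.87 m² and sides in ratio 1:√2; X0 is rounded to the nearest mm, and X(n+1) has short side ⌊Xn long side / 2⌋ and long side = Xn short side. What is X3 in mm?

277 × 392 mm

Let X0's short side be w mm. w · w√2 = 0.87 m² = 870,000 mm², so w ≈ 784.3 mm and w√2 ≈ 1109.2 mm → X0 = 784 × 1109 mm.
X1: ⌊1109/2⌋ × 784 = 554 × 784 mm
X2: ⌊784/2⌋ × 554 = 392 × 554 mm
X3: ⌊554/2⌋ × 392 = 277 × 392 mm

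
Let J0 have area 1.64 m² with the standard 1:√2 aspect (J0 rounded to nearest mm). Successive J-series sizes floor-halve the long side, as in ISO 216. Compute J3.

380 × 538 mm

Let J0's short side be w mm. w · w√2 = 1.64 m² = 1,640,000 mm², so w ≈ 1076.9 mm and w√2 ≈ 1522.9 mm → J0 = 1077 × 1523 mm.
J1: ⌊1523/2⌋ × 1077 = 761 × 1077 mm
J2: ⌊1077/2⌋ × 761 = 538 × 761 mm
J3: ⌊761/2⌋ × 538 = 380 × 538 mm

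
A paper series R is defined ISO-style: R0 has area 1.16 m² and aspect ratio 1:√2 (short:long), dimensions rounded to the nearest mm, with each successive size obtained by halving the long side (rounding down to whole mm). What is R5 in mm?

Let R0's short side be w mm. w · w√2 = 1.16 m² = 1,160,000 mm², so w ≈ 905.7 mm and w√2 ≈ 1280.8 mm → R0 = 906 × 1281 mm.
R1: ⌊1281/2⌋ × 906 = 640 × 906 mm
R2: ⌊906/2⌋ × 640 = 453 × 640 mm
R3: ⌊640/2⌋ × 453 = 320 × 453 mm
R4: ⌊453/2⌋ × 320 = 226 × 320 mm
R5: ⌊320/2⌋ × 226 = 160 × 226 mm

160 × 226 mm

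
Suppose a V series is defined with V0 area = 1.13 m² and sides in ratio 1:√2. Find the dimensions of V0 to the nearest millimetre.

894 × 1264 mm

Let the short side be w mm. Then w · w√2 = 1.13 m² = 1,130,000 mm².
w² = 1,130,000/√2, so w ≈ 893.9 mm; long side = w√2 ≈ 1264.1 mm.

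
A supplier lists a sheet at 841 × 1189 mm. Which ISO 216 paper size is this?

Aspect ratio 1189/841 ≈ 1.414 — close to the ISO √2 ≈ 1.414.
In the A-series (A0 area = 1 m²): A0 = 841 × 1189 mm.

A0 (841 × 1189 mm)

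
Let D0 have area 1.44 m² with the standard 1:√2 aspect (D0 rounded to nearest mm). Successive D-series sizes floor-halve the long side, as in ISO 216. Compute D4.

252 × 356 mm

Let D0's short side be w mm. w · w√2 = 1.44 m² = 1,440,000 mm², so w ≈ 1009.1 mm and w√2 ≈ 1427.0 mm → D0 = 1009 × 1427 mm.
D1: ⌊1427/2⌋ × 1009 = 713 × 1009 mm
D2: ⌊1009/2⌋ × 713 = 504 × 713 mm
D3: ⌊713/2⌋ × 504 = 356 × 504 mm
D4: ⌊504/2⌋ × 356 = 252 × 356 mm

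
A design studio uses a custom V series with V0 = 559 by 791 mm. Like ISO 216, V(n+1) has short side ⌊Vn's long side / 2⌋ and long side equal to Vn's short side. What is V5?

V1: ⌊791/2⌋ × 559 = 395 × 559 mm
V2: ⌊559/2⌋ × 395 = 279 × 395 mm
V3: ⌊395/2⌋ × 279 = 197 × 279 mm
V4: ⌊279/2⌋ × 197 = 139 × 197 mm
V5: ⌊197/2⌋ × 139 = 98 × 139 mm

98 × 139 mm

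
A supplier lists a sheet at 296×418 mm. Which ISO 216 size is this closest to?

Aspect ratio 418/296 ≈ 1.412 — close to the ISO √2 ≈ 1.414.
In the A-series (A0 area = 1 m²): A3 = 297 × 420 mm.
Off by 3 mm total — nearest standard size.

A3 (297 × 420 mm)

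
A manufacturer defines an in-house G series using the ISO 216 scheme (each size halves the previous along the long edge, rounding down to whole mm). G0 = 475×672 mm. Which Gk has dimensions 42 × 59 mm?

G0: 475 × 672 mm
G1: 336 × 475 mm
G2: 237 × 336 mm
G3: 168 × 237 mm
G4: 118 × 168 mm
G5: 84 × 118 mm
G6: 59 × 84 mm
G7: 42 × 59 mm
G8: 29 × 42 mm
→ matches G7.

G7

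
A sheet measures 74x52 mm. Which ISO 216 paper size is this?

A8 (52 × 74 mm)

Aspect ratio 74/52 ≈ 1.423 — close to the ISO √2 ≈ 1.414.
In the A-series (A0 area = 1 m²): A8 = 52 × 74 mm.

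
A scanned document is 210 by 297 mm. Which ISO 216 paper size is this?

Aspect ratio 297/210 ≈ 1.414 — close to the ISO √2 ≈ 1.414.
In the A-series (A0 area = 1 m²): A4 = 210 × 297 mm.

A4 (210 × 297 mm)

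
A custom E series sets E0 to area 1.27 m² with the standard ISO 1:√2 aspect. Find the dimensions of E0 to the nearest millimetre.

Let the short side be w mm. Then w · w√2 = 1.27 m² = 1,270,000 mm².
w² = 1,270,000/√2, so w ≈ 947.6 mm; long side = w√2 ≈ 1340.2 mm.

948 × 1340 mm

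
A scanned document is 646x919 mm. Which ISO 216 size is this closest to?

Aspect ratio 919/646 ≈ 1.423 — close to the ISO √2 ≈ 1.414.
In the C-series (envelope sizes, between A and B): C1 = 648 × 917 mm.
Off by 4 mm total — nearest standard size.

C1 (648 × 917 mm)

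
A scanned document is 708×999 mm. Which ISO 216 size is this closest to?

Aspect ratio 999/708 ≈ 1.411 — close to the ISO √2 ≈ 1.414.
In the B-series (B0 = 1000 × 1414 mm): B1 = 707 × 1000 mm.
Off by 2 mm total — nearest standard size.

B1 (707 × 1000 mm)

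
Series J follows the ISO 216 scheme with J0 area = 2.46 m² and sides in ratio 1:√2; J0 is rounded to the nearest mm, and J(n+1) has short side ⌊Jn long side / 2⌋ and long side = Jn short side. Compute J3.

466 × 659 mm

Let J0's short side be w mm. w · w√2 = 2.46 m² = 2,460,000 mm², so w ≈ 1318.9 mm and w√2 ≈ 1865.2 mm → J0 = 1319 × 1865 mm.
J1: ⌊1865/2⌋ × 1319 = 932 × 1319 mm
J2: ⌊1319/2⌋ × 932 = 659 × 932 mm
J3: ⌊932/2⌋ × 659 = 466 × 659 mm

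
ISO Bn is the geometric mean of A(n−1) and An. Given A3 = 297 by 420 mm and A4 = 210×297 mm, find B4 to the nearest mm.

250 × 353 mm

Short side: √(297 · 210) = √62370 ≈ 249.7 → 250 mm
Long side: √(420 · 297) = √124740 ≈ 353.2 → 353 mm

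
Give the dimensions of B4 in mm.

B0 = 1000 × 1414 mm (B0 has a 1000 mm short side, aspect 1:√2).
B1: ⌊1414/2⌋ × 1000 = 707 × 1000 mm
B2: ⌊1000/2⌋ × 707 = 500 × 707 mm
B3: ⌊707/2⌋ × 500 = 353 × 500 mm
B4: ⌊500/2⌋ × 353 = 250 × 353 mm

250 × 353 mm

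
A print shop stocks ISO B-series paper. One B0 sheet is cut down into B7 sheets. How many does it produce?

Each ISO step halves the sheet: 1 × B0 → 2 × B1 → 4 × B2 → 8 × B3 → …
From B0 to B7 is 7 halving steps: 2^7 = 128.

128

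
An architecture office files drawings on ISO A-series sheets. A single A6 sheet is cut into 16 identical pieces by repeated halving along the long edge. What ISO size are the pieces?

A10

16 = 2^4, so 4 halving steps.
A6 → A7 → … → A10 after 4 steps.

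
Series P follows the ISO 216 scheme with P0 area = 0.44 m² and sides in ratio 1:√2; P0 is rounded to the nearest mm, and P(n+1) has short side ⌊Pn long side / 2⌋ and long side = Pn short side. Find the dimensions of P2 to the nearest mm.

Let P0's short side be w mm. w · w√2 = 0.44 m² = 440,000 mm², so w ≈ 557.8 mm and w√2 ≈ 788.8 mm → P0 = 558 × 789 mm.
P1: ⌊789/2⌋ × 558 = 394 × 558 mm
P2: ⌊558/2⌋ × 394 = 279 × 394 mm

279 × 394 mm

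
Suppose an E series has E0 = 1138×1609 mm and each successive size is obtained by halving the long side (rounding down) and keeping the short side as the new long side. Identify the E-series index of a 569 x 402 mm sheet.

E0: 1138 × 1609 mm
E1: 804 × 1138 mm
E2: 569 × 804 mm
E3: 402 × 569 mm
E4: 284 × 402 mm
→ matches E3.

E3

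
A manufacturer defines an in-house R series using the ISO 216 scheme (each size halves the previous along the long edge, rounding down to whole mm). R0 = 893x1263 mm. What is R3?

R1: ⌊1263/2⌋ × 893 = 631 × 893 mm
R2: ⌊893/2⌋ × 631 = 446 × 631 mm
R3: ⌊631/2⌋ × 446 = 315 × 446 mm

315 × 446 mm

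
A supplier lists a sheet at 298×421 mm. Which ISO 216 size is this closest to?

Aspect ratio 421/298 ≈ 1.413 — close to the ISO √2 ≈ 1.414.
In the A-series (A0 area = 1 m²): A3 = 297 × 420 mm.
Off by 2 mm total — nearest standard size.

A3 (297 × 420 mm)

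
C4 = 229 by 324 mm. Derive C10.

C5: ⌊324/2⌋ × 229 = 162 × 229 mm
C6: ⌊229/2⌋ × 162 = 114 × 162 mm
C7: ⌊162/2⌋ × 114 = 81 × 114 mm
C8: ⌊114/2⌋ × 81 = 57 × 81 mm
C9: ⌊81/2⌋ × 57 = 40 × 57 mm
C10: ⌊57/2⌋ × 40 = 28 × 40 mm

28 × 40 mm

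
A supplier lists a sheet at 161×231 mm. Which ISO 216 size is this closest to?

C5 (162 × 229 mm)

Aspect ratio 231/161 ≈ 1.435 (ISO target is √2 ≈ 1.414).
In the C-series (envelope sizes, between A and B): C5 = 162 × 229 mm.
Off by 3 mm total — nearest standard size.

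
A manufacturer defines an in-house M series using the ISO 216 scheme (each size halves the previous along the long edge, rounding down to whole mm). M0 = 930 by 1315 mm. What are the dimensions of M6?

M1: ⌊1315/2⌋ × 930 = 657 × 930 mm
M2: ⌊930/2⌋ × 657 = 465 × 657 mm
M3: ⌊657/2⌋ × 465 = 328 × 465 mm
M4: ⌊465/2⌋ × 328 = 232 × 328 mm
M5: ⌊328/2⌋ × 232 = 164 × 232 mm
M6: ⌊232/2⌋ × 164 = 116 × 164 mm

116 × 164 mm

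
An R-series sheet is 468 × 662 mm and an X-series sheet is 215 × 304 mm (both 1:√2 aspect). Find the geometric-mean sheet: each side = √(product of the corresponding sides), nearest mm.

Short side: √(468 · 215) = √100620 ≈ 317.2 → 317 mm
Long side: √(662 · 304) = √201248 ≈ 448.6 → 449 mm

317 × 449 mm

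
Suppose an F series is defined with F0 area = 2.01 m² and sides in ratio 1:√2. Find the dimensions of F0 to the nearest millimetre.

Let the short side be w mm. Then w · w√2 = 2.01 m² = 2,010,000 mm².
w² = 2,010,000/√2, so w ≈ 1192.2 mm; long side = w√2 ≈ 1686.0 mm.

1192 × 1686 mm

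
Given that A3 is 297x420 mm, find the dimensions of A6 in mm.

A4: ⌊420/2⌋ × 297 = 210 × 297 mm
A5: ⌊297/2⌋ × 210 = 148 × 210 mm
A6: ⌊210/2⌋ × 148 = 105 × 148 mm

105 × 148 mm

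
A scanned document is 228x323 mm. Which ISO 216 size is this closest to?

C4 (229 × 324 mm)

Aspect ratio 323/228 ≈ 1.417 — close to the ISO √2 ≈ 1.414.
In the C-series (envelope sizes, between A and B): C4 = 229 × 324 mm.
Off by 2 mm total — nearest standard size.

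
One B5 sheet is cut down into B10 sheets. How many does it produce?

Each ISO step halves the sheet: 1 × B5 → 2 × B6 → 4 × B7 → 8 × B8 → …
From B5 to B10 is 5 halving steps: 2^5 = 32.

32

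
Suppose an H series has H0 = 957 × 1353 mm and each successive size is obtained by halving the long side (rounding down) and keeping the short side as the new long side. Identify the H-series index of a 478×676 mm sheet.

H2

H0: 957 × 1353 mm
H1: 676 × 957 mm
H2: 478 × 676 mm
H3: 338 × 478 mm
→ matches H2.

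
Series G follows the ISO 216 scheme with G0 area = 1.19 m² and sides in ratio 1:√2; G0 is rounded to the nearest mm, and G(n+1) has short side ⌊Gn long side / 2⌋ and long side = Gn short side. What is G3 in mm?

Let G0's short side be w mm. w · w√2 = 1.19 m² = 1,190,000 mm², so w ≈ 917.3 mm and w√2 ≈ 1297.3 mm → G0 = 917 × 1297 mm.
G1: ⌊1297/2⌋ × 917 = 648 × 917 mm
G2: ⌊917/2⌋ × 648 = 458 × 648 mm
G3: ⌊648/2⌋ × 458 = 324 × 458 mm

324 × 458 mm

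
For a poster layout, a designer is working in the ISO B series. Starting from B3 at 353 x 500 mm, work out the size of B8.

62 × 88 mm

B4: ⌊500/2⌋ × 353 = 250 × 353 mm
B5: ⌊353/2⌋ × 250 = 176 × 250 mm
B6: ⌊250/2⌋ × 176 = 125 × 176 mm
B7: ⌊176/2⌋ × 125 = 88 × 125 mm
B8: ⌊125/2⌋ × 88 = 62 × 88 mm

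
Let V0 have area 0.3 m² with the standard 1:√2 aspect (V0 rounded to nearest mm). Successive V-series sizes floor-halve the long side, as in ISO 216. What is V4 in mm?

115 × 162 mm

Let V0's short side be w mm. w · w√2 = 0.3 m² = 300,000 mm², so w ≈ 460.6 mm and w√2 ≈ 651.4 mm → V0 = 461 × 651 mm.
V1: ⌊651/2⌋ × 461 = 325 × 461 mm
V2: ⌊461/2⌋ × 325 = 230 × 325 mm
V3: ⌊325/2⌋ × 230 = 162 × 230 mm
V4: ⌊230/2⌋ × 162 = 115 × 162 mm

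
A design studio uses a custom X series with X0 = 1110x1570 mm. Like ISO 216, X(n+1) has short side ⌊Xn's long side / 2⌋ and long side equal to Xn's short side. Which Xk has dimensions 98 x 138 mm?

X7

X0: 1110 × 1570 mm
X1: 785 × 1110 mm
X2: 555 × 785 mm
X3: 392 × 555 mm
X4: 277 × 392 mm
X5: 196 × 277 mm
X6: 138 × 196 mm
X7: 98 × 138 mm
X8: 69 × 98 mm
→ matches X7.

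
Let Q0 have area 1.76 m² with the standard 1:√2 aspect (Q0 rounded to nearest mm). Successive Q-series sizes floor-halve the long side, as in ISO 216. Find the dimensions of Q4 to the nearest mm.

279 × 394 mm

Let Q0's short side be w mm. w · w√2 = 1.76 m² = 1,760,000 mm², so w ≈ 1115.6 mm and w√2 ≈ 1577.7 mm → Q0 = 1116 × 1578 mm.
Q1: ⌊1578/2⌋ × 1116 = 789 × 1116 mm
Q2: ⌊1116/2⌋ × 789 = 558 × 789 mm
Q3: ⌊789/2⌋ × 558 = 394 × 558 mm
Q4: ⌊558/2⌋ × 394 = 279 × 394 mm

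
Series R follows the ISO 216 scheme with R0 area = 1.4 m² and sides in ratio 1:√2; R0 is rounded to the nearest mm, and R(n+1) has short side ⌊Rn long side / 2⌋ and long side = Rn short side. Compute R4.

248 × 351 mm

Let R0's short side be w mm. w · w√2 = 1.4 m² = 1,400,000 mm², so w ≈ 995.0 mm and w√2 ≈ 1407.1 mm → R0 = 995 × 1407 mm.
R1: ⌊1407/2⌋ × 995 = 703 × 995 mm
R2: ⌊995/2⌋ × 703 = 497 × 703 mm
R3: ⌊703/2⌋ × 497 = 351 × 497 mm
R4: ⌊497/2⌋ × 351 = 248 × 351 mm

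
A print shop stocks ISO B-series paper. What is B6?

B0 = 1000 × 1414 mm (B0 has a 1000 mm short side, aspect 1:√2).
B1: ⌊1414/2⌋ × 1000 = 707 × 1000 mm
B2: ⌊1000/2⌋ × 707 = 500 × 707 mm
B3: ⌊707/2⌋ × 500 = 353 × 500 mm
B4: ⌊500/2⌋ × 353 = 250 × 353 mm
B5: ⌊353/2⌋ × 250 = 176 × 250 mm
B6: ⌊250/2⌋ × 176 = 125 × 176 mm

125 × 176 mm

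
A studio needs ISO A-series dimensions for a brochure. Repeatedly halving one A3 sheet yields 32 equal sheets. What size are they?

A8

32 = 2^5, so 5 halving steps.
A3 → A4 → … → A8 after 5 steps.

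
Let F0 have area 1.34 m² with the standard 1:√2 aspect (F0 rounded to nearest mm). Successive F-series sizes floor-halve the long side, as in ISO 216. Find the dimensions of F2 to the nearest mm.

486 × 688 mm

Let F0's short side be w mm. w · w√2 = 1.34 m² = 1,340,000 mm², so w ≈ 973.4 mm and w√2 ≈ 1376.6 mm → F0 = 973 × 1377 mm.
F1: ⌊1377/2⌋ × 973 = 688 × 973 mm
F2: ⌊973/2⌋ × 688 = 486 × 688 mm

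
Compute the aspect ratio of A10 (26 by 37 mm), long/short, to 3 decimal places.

1.423

37 / 26 = 1.423
ISO 216 targets √2 ≈ 1.414; the +0.009 deviation is from mm rounding.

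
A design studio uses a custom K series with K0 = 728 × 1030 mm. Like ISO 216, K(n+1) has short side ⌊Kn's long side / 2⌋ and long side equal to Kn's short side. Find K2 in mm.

364 × 515 mm

K1: ⌊1030/2⌋ × 728 = 515 × 728 mm
K2: ⌊728/2⌋ × 515 = 364 × 515 mm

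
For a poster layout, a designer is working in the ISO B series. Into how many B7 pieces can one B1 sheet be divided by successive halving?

64

Each ISO step halves the sheet: 1 × B1 → 2 × B2 → 4 × B3 → 8 × B4 → …
From B1 to B7 is 6 halving steps: 2^6 = 64.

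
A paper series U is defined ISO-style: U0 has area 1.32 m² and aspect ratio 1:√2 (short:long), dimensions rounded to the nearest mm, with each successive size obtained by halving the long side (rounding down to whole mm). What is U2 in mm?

483 × 683 mm

Let U0's short side be w mm. w · w√2 = 1.32 m² = 1,320,000 mm², so w ≈ 966.1 mm and w√2 ≈ 1366.3 mm → U0 = 966 × 1366 mm.
U1: ⌊1366/2⌋ × 966 = 683 × 966 mm
U2: ⌊966/2⌋ × 683 = 483 × 683 mm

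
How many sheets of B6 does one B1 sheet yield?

B1 = 707 × 1000 mm; B6 = 125 × 176 mm.
Each halving step doubles the count; 5 steps from B1 to B6.
2^5 = 32.

32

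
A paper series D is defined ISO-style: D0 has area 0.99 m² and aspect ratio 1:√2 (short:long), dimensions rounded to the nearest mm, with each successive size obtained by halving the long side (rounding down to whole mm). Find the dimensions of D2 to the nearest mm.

Let D0's short side be w mm. w · w√2 = 0.99 m² = 990,000 mm², so w ≈ 836.7 mm and w√2 ≈ 1183.2 mm → D0 = 837 × 1183 mm.
D1: ⌊1183/2⌋ × 837 = 591 × 837 mm
D2: ⌊837/2⌋ × 591 = 418 × 591 mm

418 × 591 mm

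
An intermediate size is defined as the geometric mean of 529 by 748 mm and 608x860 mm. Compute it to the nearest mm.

567 × 802 mm

Short side: √(529 · 608) = √321632 ≈ 567.1 → 567 mm
Long side: √(748 · 860) = √643280 ≈ 802.0 → 802 mm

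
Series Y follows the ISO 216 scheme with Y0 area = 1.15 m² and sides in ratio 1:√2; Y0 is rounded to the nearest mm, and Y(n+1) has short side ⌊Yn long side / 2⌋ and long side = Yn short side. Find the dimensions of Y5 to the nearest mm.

159 × 225 mm

Let Y0's short side be w mm. w · w√2 = 1.15 m² = 1,150,000 mm², so w ≈ 901.8 mm and w√2 ≈ 1275.3 mm → Y0 = 902 × 1275 mm.
Y1: ⌊1275/2⌋ × 902 = 637 × 902 mm
Y2: ⌊902/2⌋ × 637 = 451 × 637 mm
Y3: ⌊637/2⌋ × 451 = 318 × 451 mm
Y4: ⌊451/2⌋ × 318 = 225 × 318 mm
Y5: ⌊318/2⌋ × 225 = 159 × 225 mm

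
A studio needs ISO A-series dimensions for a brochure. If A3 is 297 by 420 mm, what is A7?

74 × 105 mm

A4: ⌊420/2⌋ × 297 = 210 × 297 mm
A5: ⌊297/2⌋ × 210 = 148 × 210 mm
A6: ⌊210/2⌋ × 148 = 105 × 148 mm
A7: ⌊148/2⌋ × 105 = 74 × 105 mm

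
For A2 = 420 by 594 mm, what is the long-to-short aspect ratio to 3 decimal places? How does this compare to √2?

1.414

594 / 420 = 1.414
Matches √2 ≈ 1.414 — the ISO 216 defining ratio.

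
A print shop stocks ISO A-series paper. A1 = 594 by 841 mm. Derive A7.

A2: ⌊841/2⌋ × 594 = 420 × 594 mm
A3: ⌊594/2⌋ × 420 = 297 × 420 mm
A4: ⌊420/2⌋ × 297 = 210 × 297 mm
A5: ⌊297/2⌋ × 210 = 148 × 210 mm
A6: ⌊210/2⌋ × 148 = 105 × 148 mm
A7: ⌊148/2⌋ × 105 = 74 × 105 mm

74 × 105 mm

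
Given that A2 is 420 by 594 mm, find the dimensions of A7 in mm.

74 × 105 mm

A3: ⌊594/2⌋ × 420 = 297 × 420 mm
A4: ⌊420/2⌋ × 297 = 210 × 297 mm
A5: ⌊297/2⌋ × 210 = 148 × 210 mm
A6: ⌊210/2⌋ × 148 = 105 × 148 mm
A7: ⌊148/2⌋ × 105 = 74 × 105 mm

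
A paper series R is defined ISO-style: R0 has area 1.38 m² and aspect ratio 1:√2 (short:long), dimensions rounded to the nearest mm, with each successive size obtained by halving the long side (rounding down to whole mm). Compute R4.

Let R0's short side be w mm. w · w√2 = 1.38 m² = 1,380,000 mm², so w ≈ 987.8 mm and w√2 ≈ 1397.0 mm → R0 = 988 × 1397 mm.
R1: ⌊1397/2⌋ × 988 = 698 × 988 mm
R2: ⌊988/2⌋ × 698 = 494 × 698 mm
R3: ⌊698/2⌋ × 494 = 349 × 494 mm
R4: ⌊494/2⌋ × 349 = 247 × 349 mm

247 × 349 mm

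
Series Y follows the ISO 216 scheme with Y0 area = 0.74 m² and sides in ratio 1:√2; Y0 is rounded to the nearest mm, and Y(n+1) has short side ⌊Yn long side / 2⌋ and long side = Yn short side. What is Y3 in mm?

Let Y0's short side be w mm. w · w√2 = 0.74 m² = 740,000 mm², so w ≈ 723.4 mm and w√2 ≈ 1023.0 mm → Y0 = 723 × 1023 mm.
Y1: ⌊1023/2⌋ × 723 = 511 × 723 mm
Y2: ⌊723/2⌋ × 511 = 361 × 511 mm
Y3: ⌊511/2⌋ × 361 = 255 × 361 mm

255 × 361 mm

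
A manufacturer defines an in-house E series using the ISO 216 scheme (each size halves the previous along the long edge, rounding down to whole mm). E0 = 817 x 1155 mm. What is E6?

E1 = 577 × 817 mm (from E0 by 1 halving).
E2: ⌊817/2⌋ × 577 = 408 × 577 mm
E3: ⌊577/2⌋ × 408 = 288 × 408 mm
E4: ⌊408/2⌋ × 288 = 204 × 288 mm
E5: ⌊288/2⌋ × 204 = 144 × 204 mm
E6: ⌊204/2⌋ × 144 = 102 × 144 mm

102 × 144 mm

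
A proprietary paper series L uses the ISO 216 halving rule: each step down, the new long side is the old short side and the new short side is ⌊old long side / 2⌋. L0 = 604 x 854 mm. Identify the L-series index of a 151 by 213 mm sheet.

L0: 604 × 854 mm
L1: 427 × 604 mm
L2: 302 × 427 mm
L3: 213 × 302 mm
L4: 151 × 213 mm
L5: 106 × 151 mm
→ matches L4.

L4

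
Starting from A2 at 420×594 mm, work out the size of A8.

A3: ⌊594/2⌋ × 420 = 297 × 420 mm
A4: ⌊420/2⌋ × 297 = 210 × 297 mm
A5: ⌊297/2⌋ × 210 = 148 × 210 mm
A6: ⌊210/2⌋ × 148 = 105 × 148 mm
A7: ⌊148/2⌋ × 105 = 74 × 105 mm
A8: ⌊105/2⌋ × 74 = 52 × 74 mm

52 × 74 mm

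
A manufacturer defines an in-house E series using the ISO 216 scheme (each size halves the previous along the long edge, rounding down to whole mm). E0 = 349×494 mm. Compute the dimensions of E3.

123 × 174 mm

E1: ⌊494/2⌋ × 349 = 247 × 349 mm
E2: ⌊349/2⌋ × 247 = 174 × 247 mm
E3: ⌊247/2⌋ × 174 = 123 × 174 mm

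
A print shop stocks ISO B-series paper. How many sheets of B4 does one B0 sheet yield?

16

B0 = 1000 × 1414 mm; B4 = 250 × 353 mm.
Each halving step doubles the count; 4 steps from B0 to B4.
2^4 = 16.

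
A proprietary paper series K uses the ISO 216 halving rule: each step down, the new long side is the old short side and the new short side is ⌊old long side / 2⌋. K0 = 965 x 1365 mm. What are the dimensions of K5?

170 × 241 mm

K1: ⌊1365/2⌋ × 965 = 682 × 965 mm
K2: ⌊965/2⌋ × 682 = 482 × 682 mm
K3: ⌊682/2⌋ × 482 = 341 × 482 mm
K4: ⌊482/2⌋ × 341 = 241 × 341 mm
K5: ⌊341/2⌋ × 241 = 170 × 241 mm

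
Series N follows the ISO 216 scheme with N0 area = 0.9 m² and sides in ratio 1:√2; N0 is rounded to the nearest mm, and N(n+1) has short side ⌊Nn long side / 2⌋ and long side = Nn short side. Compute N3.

282 × 399 mm

Let N0's short side be w mm. w · w√2 = 0.9 m² = 900,000 mm², so w ≈ 797.7 mm and w√2 ≈ 1128.2 mm → N0 = 798 × 1128 mm.
N1: ⌊1128/2⌋ × 798 = 564 × 798 mm
N2: ⌊798/2⌋ × 564 = 399 × 564 mm
N3: ⌊564/2⌋ × 399 = 282 × 399 mm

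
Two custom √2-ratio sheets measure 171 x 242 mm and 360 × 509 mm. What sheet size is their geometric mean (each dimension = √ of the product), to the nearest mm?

Short side: √(171 · 360) = √61560 ≈ 248.1 → 248 mm
Long side: √(242 · 509) = √123178 ≈ 351.0 → 351 mm

248 × 351 mm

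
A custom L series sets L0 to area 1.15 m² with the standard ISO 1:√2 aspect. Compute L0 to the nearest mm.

902 × 1275 mm

Let the short side be w mm. Then w · w√2 = 1.15 m² = 1,150,000 mm².
w² = 1,150,000/√2, so w ≈ 901.8 mm; long side = w√2 ≈ 1275.3 mm.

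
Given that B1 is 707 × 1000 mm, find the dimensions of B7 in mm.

B2: ⌊1000/2⌋ × 707 = 500 × 707 mm
B3: ⌊707/2⌋ × 500 = 353 × 500 mm
B4: ⌊500/2⌋ × 353 = 250 × 353 mm
B5: ⌊353/2⌋ × 250 = 176 × 250 mm
B6: ⌊250/2⌋ × 176 = 125 × 176 mm
B7: ⌊176/2⌋ × 125 = 88 × 125 mm

88 × 125 mm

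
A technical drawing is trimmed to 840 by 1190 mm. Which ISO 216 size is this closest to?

Aspect ratio 1190/840 ≈ 1.417 — close to the ISO √2 ≈ 1.414.
In the A-series (A0 area = 1 m²): A0 = 841 × 1189 mm.
Off by 2 mm total — nearest standard size.

A0 (841 × 1189 mm)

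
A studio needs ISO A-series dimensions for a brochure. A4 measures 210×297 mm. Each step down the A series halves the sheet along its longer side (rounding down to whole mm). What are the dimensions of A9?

37 × 52 mm

A5: ⌊297/2⌋ × 210 = 148 × 210 mm
A6: ⌊210/2⌋ × 148 = 105 × 148 mm
A7: ⌊148/2⌋ × 105 = 74 × 105 mm
A8: ⌊105/2⌋ × 74 = 52 × 74 mm
A9: ⌊74/2⌋ × 52 = 37 × 52 mm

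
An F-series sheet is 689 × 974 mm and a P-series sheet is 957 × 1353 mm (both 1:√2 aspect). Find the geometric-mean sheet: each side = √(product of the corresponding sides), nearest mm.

Short side: √(689 · 957) = √659373 ≈ 812.0 → 812 mm
Long side: √(974 · 1353) = √1317822 ≈ 1148.0 → 1148 mm

812 × 1148 mm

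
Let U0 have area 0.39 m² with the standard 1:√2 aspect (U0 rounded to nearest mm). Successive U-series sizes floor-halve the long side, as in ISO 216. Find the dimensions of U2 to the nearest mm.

Let U0's short side be w mm. w · w√2 = 0.39 m² = 390,000 mm², so w ≈ 525.1 mm and w√2 ≈ 742.7 mm → U0 = 525 × 743 mm.
U1: ⌊743/2⌋ × 525 = 371 × 525 mm
U2: ⌊525/2⌋ × 371 = 262 × 371 mm

262 × 371 mm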